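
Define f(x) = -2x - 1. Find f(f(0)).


f(0) = -1
f(-1) = 1

1


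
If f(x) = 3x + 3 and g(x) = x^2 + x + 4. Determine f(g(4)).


g(4) = 24
f(24) = 75

75


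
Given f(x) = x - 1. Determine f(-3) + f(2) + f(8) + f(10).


f(-3) = -4
f(2) = 1
f(8) = 7
f(10) = 9
Sum = 13

13


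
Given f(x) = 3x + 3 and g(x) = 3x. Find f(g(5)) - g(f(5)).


-6


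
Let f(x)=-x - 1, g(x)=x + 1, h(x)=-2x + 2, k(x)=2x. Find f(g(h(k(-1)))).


k(-1) = -2
h(-2) = 6
g(6) = 7
f(7) = -8

-8


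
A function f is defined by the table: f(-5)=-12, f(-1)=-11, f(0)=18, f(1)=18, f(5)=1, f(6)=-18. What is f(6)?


Reading from the table at x = 6

-18


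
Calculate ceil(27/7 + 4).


27/7 = 3.8571
3.8571 + 4 = 7.8571
ceil(7.8571) = 8

8


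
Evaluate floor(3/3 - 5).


-4


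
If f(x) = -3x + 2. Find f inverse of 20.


Solve -3x + 2 = 20
x = (20 - 2) / (-3) = -6

-6


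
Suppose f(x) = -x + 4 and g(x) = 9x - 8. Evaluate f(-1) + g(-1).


f(-1) = 5
g(-1) = -17
Sum = -12

-12


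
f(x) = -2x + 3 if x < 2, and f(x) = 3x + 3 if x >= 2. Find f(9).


9 satisfies x >= 2
f(9) = 30

30


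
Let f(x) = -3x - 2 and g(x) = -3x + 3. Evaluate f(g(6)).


g(6) = -15
f(-15) = 43

43


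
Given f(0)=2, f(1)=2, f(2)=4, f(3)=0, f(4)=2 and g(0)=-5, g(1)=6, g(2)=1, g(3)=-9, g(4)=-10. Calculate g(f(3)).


f(3) = 0
g(0) = -5

-5


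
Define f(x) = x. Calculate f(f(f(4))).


f(4) = 4
f(4) = 4
f(4) = 4

4


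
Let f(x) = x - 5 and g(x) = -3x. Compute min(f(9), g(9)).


f(9) = 4
g(9) = -27
min = -27

-27


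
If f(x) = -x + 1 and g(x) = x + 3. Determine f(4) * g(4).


f(4) = -3
g(4) = 7
Product = -21

-21


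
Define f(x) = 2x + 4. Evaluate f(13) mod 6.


f(13) = 30
30 mod 6 = 0

0


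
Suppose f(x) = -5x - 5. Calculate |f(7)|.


f(7) = -40
|-40| = 40

40


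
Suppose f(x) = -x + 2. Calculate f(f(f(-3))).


5


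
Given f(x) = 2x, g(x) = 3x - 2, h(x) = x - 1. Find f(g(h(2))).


2


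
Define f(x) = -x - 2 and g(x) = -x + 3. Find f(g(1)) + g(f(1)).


f(g(1)) = -4
g(f(1)) = 6
Sum = 2

2


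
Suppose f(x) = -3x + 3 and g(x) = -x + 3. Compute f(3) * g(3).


0


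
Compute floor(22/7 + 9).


22/7 = 3.1429
3.1429 + 9 = 12.1429
floor(12.1429) = 12

12


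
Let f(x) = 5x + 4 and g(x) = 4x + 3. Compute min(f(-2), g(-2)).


f(-2) = -6
g(-2) = -5
min = -6

-6


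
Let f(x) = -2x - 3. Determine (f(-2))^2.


f(-2) = 1
(1)^2 = 1

1


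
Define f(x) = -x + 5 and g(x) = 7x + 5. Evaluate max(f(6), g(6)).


f(6) = -1
g(6) = 47
max = 47

47


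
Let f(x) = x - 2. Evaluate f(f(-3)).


f(-3) = -5
f(-5) = -7

-7


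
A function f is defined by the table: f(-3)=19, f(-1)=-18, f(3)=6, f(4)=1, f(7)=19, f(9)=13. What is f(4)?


1


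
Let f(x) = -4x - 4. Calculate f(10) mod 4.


f(10) = -44
-44 mod 4 = 0

0


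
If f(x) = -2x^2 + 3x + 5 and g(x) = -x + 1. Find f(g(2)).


g(2) = -1
f(-1) = (-2)*(-1)^2 + 3*(-1) + 5 = 0

0


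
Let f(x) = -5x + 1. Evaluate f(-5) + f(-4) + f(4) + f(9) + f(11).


f(-5) = 26
f(-4) = 21
f(4) = -19
f(9) = -44
f(11) = -54
Sum = -70

-70


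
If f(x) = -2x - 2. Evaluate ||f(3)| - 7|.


f(3) = -8
|-8| = 8
|8 - 7| = 1

1


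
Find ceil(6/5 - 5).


-3


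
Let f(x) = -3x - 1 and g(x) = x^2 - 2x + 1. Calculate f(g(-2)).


g(-2) = 9
f(9) = -28

-28


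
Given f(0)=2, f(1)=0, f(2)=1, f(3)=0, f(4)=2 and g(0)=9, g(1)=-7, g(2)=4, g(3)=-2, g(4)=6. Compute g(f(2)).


-7


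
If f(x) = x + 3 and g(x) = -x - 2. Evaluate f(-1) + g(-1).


f(-1) = 2
g(-1) = -1
Sum = 1

1


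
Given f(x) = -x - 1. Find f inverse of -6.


Solve -x - 1 = -6
x = (-6 + 1) / (-1) = 5

5


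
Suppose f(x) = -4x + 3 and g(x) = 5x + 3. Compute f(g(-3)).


g(-3) = -12
f(-12) = 51

51


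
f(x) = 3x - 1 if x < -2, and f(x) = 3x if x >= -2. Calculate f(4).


4 satisfies x >= -2
f(4) = 12

12


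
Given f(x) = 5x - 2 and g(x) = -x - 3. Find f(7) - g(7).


f(7) = 33
g(7) = -10
Difference = 43

43


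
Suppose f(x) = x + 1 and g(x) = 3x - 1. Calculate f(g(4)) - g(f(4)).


f(g(4)) = 12
g(f(4)) = 14
Difference = -2

-2


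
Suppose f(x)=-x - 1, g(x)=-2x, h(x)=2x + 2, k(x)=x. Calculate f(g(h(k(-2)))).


k(-2) = -2
h(-2) = -2
g(-2) = 4
f(4) = -5

-5


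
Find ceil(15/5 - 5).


15/5 = 3
3 - 5 = -2
ceil(-2) = -2

-2


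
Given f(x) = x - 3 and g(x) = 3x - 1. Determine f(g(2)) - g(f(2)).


f(g(2)) = 2
g(f(2)) = -4
Difference = 6

6


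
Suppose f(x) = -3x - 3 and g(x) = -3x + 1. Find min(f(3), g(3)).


f(3) = -12
g(3) = -8
min = -12

-12


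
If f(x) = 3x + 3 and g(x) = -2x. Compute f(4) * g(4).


f(4) = 15
g(4) = -8
Product = -120

-120


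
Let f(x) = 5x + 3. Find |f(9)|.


f(9) = 48
|48| = 48

48


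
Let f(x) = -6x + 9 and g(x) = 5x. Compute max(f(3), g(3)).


15


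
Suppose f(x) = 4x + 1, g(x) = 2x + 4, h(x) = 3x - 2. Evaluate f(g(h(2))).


h(2) = 4
g(4) = 12
f(12) = 49

49


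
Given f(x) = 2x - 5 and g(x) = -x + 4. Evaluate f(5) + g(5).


f(5) = 5
g(5) = -1
Sum = 4

4


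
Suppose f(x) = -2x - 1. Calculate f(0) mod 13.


f(0) = -1
-1 mod 13 = 12

12


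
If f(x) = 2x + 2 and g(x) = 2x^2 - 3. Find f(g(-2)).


g(-2) = 5
f(5) = 12

12


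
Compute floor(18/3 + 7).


18/3 = 6
6 + 7 = 13
floor(13) = 13

13


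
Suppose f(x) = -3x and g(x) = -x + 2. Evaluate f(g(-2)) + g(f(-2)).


f(g(-2)) = -12
g(f(-2)) = -4
Sum = -16

-16


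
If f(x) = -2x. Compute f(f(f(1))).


f(1) = -2
f(-2) = 4
f(4) = -8

-8


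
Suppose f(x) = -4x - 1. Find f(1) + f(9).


f(1) = -5
f(9) = -37
Sum = -42

-42


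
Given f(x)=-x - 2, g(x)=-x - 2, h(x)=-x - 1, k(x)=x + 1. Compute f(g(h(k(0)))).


k(0) = 1
h(1) = -2
g(-2) = 0
f(0) = -2

-2


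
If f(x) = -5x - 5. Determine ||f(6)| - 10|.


f(6) = -35
|-35| = 35
|35 - 10| = 25

25


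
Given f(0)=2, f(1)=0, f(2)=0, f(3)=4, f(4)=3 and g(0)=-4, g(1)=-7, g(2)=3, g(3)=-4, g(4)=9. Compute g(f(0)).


f(0) = 2
g(2) = 3

3


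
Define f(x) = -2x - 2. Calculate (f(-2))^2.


f(-2) = 2
(2)^2 = 4

4


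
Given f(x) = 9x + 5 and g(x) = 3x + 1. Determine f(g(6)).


g(6) = 19
f(19) = 176

176


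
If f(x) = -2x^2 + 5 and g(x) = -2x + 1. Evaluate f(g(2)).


g(2) = -3
f(-3) = (-2)*(-3)^2 + 5 = -13

-13


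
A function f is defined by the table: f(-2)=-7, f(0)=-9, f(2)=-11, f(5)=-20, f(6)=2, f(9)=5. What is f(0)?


Reading from the table at x = 0

-9


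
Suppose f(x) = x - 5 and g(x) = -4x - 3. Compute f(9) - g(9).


f(9) = 4
g(9) = -39
Difference = 43

43


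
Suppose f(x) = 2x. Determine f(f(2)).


f(2) = 4
f(4) = 8

8


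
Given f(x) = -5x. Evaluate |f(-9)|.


f(-9) = 45
|45| = 45

45


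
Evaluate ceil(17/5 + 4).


8


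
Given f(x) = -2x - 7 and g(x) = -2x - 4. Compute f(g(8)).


g(8) = -20
f(-20) = 33

33


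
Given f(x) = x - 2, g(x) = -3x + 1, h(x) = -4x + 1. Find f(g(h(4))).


h(4) = -15
g(-15) = 46
f(46) = 44

44


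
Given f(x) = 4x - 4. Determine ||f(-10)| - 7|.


37


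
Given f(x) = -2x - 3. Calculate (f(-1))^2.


f(-1) = -1
(-1)^2 = 1

1


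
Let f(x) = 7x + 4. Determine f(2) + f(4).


f(2) = 18
f(4) = 32
Sum = 50

50


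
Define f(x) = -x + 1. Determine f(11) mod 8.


6


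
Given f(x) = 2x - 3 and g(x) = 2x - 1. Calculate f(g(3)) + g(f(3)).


f(g(3)) = 7
g(f(3)) = 5
Sum = 12

12


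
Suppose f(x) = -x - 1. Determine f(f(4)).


f(4) = -5
f(-5) = 4

4


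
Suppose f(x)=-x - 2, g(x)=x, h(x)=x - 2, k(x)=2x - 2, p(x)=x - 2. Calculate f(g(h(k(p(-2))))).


10


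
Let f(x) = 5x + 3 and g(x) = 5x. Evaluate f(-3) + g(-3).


f(-3) = -12
g(-3) = -15
Sum = -27

-27


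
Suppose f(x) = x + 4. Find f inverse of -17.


Solve x + 4 = -17
x = (-17 - 4) / 1 = -21

-21


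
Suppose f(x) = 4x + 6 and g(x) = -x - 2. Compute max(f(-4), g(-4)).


f(-4) = -10
g(-4) = 2
max = 2

2


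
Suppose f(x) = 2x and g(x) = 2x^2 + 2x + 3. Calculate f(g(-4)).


g(-4) = 27
f(27) = 54

54


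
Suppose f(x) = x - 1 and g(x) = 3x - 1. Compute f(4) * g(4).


f(4) = 3
g(4) = 11
Product = 33

33


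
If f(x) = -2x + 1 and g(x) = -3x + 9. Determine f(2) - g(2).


f(2) = -3
g(2) = 3
Difference = -6

-6


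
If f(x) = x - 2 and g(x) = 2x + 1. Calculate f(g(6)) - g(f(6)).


f(g(6)) = 11
g(f(6)) = 9
Difference = 2

2


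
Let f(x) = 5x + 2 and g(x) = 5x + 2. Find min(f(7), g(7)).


37


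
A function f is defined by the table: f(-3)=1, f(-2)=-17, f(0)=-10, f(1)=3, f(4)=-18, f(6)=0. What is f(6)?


Reading from the table at x = 6

0


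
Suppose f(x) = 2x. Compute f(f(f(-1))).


f(-1) = -2
f(-2) = -4
f(-4) = -8

-8


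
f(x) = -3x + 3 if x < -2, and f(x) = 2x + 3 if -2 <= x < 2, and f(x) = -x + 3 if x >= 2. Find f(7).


7 satisfies x >= 2
f(7) = -4

-4


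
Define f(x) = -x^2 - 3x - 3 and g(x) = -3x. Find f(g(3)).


g(3) = -9
f(-9) = (-1)*(-9)^2 - 3*(-9) - 3 = -57

-57


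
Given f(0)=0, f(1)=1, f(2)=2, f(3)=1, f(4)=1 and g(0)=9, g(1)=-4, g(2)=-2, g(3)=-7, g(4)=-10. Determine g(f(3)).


f(3) = 1
g(1) = -4

-4


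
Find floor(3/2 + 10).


3/2 = 1.5
1.5 + 10 = 11.5
floor(11.5) = 11

11


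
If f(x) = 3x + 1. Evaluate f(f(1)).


f(1) = 4
f(4) = 13

13


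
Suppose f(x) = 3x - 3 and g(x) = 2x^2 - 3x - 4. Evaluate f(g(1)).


-18


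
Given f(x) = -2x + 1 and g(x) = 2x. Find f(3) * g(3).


f(3) = -5
g(3) = 6
Product = -30

-30


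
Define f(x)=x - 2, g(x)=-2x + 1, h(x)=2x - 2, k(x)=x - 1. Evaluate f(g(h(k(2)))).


k(2) = 1
h(1) = 0
g(0) = 1
f(1) = -1

-1


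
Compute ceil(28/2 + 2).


28/2 = 14
14 + 2 = 16
ceil(16) = 16

16


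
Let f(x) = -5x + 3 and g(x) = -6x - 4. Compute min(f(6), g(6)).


f(6) = -27
g(6) = -40
min = -40

-40


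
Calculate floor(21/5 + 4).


21/5 = 4.2
4.2 + 4 = 8.2
floor(8.2) = 8

8


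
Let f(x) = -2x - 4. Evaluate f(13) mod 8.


f(13) = -30
-30 mod 8 = 2

2


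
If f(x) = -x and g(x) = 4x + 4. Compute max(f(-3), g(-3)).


f(-3) = 3
g(-3) = -8
max = 3

3


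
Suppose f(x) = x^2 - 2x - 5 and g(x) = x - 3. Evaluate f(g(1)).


3


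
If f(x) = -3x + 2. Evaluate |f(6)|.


f(6) = -16
|-16| = 16

16


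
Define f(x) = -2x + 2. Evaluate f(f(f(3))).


-18


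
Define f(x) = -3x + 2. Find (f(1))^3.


f(1) = -1
(-1)^3 = -1

-1


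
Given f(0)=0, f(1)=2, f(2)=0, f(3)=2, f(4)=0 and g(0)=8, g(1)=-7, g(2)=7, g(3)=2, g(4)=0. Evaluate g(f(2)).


f(2) = 0
g(0) = 8

8


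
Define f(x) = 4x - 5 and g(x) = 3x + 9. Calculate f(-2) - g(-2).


f(-2) = -13
g(-2) = 3
Difference = -16

-16


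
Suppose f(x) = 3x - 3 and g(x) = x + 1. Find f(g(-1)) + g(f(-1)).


f(g(-1)) = -3
g(f(-1)) = -5
Sum = -8

-8


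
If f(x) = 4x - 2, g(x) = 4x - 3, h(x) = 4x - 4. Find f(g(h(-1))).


h(-1) = -8
g(-8) = -35
f(-35) = -142

-142


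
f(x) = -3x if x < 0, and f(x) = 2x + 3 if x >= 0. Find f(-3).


-3 satisfies x < 0
f(-3) = 9

9


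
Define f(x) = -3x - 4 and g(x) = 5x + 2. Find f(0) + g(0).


-2


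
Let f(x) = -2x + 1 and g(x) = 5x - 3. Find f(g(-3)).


g(-3) = -18
f(-18) = 37

37


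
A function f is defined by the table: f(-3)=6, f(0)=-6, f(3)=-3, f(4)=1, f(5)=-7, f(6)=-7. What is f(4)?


Reading from the table at x = 4

1


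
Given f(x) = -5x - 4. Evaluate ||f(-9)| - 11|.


f(-9) = 41
|41| = 41
|41 - 11| = 30

30


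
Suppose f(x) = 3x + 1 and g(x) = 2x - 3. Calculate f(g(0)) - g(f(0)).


-7


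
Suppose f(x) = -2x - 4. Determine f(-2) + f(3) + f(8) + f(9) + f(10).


-76


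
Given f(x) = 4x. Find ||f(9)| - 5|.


f(9) = 36
|36| = 36
|36 - 5| = 31

31


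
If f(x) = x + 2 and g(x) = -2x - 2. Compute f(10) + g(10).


-10


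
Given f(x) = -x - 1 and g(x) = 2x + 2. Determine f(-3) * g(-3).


-8


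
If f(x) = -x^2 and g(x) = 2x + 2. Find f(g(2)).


g(2) = 6
f(6) = (-1)*(6)^2 = -36

-36


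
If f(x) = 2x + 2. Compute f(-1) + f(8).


f(-1) = 0
f(8) = 18
Sum = 18

18


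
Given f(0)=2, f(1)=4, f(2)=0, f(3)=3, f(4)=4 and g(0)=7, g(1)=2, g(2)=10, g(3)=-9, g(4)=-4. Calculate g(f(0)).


f(0) = 2
g(2) = 10

10


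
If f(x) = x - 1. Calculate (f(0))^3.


f(0) = -1
(-1)^3 = -1

-1


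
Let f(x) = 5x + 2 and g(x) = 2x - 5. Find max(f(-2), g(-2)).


-8


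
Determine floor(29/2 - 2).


29/2 = 14.5
14.5 - 2 = 12.5
floor(12.5) = 12

12


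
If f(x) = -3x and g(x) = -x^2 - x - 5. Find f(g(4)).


75


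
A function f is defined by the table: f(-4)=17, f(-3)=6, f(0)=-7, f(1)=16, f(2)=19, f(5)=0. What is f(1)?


Reading from the table at x = 1

16


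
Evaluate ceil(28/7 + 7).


28/7 = 4
4 + 7 = 11
ceil(11) = 11

11


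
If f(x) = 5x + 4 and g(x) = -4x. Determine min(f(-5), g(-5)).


f(-5) = -21
g(-5) = 20
min = -21

-21


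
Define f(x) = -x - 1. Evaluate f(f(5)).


f(5) = -6
f(-6) = 5

5


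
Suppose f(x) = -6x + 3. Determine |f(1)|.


f(1) = -3
|-3| = 3

3


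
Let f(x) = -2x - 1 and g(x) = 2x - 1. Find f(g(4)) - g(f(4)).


f(g(4)) = -15
g(f(4)) = -19
Difference = 4

4


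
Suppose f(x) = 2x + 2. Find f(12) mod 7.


f(12) = 26
26 mod 7 = 5

5


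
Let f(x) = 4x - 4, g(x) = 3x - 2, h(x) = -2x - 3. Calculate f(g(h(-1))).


h(-1) = -1
g(-1) = -5
f(-5) = -24

-24


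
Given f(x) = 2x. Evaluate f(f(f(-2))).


f(-2) = -4
f(-4) = -8
f(-8) = -16

-16


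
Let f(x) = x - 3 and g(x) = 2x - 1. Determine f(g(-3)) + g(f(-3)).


f(g(-3)) = -10
g(f(-3)) = -13
Sum = -23

-23


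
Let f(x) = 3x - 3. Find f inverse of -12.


Solve 3x - 3 = -12
x = (-12 + 3) / 3 = -3

-3


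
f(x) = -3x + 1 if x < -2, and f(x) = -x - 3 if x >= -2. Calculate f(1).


1 satisfies x >= -2
f(1) = -4

-4


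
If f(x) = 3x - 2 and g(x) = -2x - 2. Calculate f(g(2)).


g(2) = -6
f(-6) = -20

-20


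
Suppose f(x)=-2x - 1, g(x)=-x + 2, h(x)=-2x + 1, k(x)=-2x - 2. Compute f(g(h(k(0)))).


k(0) = -2
h(-2) = 5
g(5) = -3
f(-3) = 5

5


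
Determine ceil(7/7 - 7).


7/7 = 1
1 - 7 = -6
ceil(-6) = -6

-6


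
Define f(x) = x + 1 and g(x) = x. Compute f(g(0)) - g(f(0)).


0


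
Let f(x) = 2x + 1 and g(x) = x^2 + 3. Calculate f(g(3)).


g(3) = 12
f(12) = 25

25


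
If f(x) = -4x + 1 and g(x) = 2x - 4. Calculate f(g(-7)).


g(-7) = -18
f(-18) = 73

73


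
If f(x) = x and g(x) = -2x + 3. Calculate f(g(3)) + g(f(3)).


-6


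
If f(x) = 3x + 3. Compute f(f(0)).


f(0) = 3
f(3) = 12

12


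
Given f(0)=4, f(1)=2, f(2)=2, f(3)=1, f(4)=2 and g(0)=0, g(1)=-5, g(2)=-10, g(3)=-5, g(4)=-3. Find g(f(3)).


f(3) = 1
g(1) = -5

-5


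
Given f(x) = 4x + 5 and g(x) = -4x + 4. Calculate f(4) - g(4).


33


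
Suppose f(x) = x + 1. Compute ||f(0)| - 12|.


f(0) = 1
|1| = 1
|1 - 12| = 11

11


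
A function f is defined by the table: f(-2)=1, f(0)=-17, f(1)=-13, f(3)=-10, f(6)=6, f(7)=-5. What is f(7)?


-5


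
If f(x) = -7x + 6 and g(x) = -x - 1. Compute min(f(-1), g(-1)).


f(-1) = 13
g(-1) = 0
min = 0

0


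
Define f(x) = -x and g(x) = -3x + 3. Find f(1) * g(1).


f(1) = -1
g(1) = 0
Product = 0

0


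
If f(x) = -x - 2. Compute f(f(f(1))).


f(1) = -3
f(-3) = 1
f(1) = -3

-3


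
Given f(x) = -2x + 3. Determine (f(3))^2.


f(3) = -3
(-3)^2 = 9

9


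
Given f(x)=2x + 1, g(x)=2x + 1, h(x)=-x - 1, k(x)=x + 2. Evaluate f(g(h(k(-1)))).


k(-1) = 1
h(1) = -2
g(-2) = -3
f(-3) = -5

-5


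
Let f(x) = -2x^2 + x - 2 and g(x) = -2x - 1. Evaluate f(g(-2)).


g(-2) = 3
f(3) = (-2)*(3)^2 + 1*(3) - 2 = -17

-17


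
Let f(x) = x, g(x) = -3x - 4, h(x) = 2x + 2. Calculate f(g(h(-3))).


8


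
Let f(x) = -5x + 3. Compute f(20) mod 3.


f(20) = -97
-97 mod 3 = 2

2


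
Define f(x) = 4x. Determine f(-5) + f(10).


f(-5) = -20
f(10) = 40
Sum = 20

20


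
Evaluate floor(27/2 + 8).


27/2 = 13.5
13.5 + 8 = 21.5
floor(21.5) = 21

21


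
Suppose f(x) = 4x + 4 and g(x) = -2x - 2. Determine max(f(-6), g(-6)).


f(-6) = -20
g(-6) = 10
max = 10

10


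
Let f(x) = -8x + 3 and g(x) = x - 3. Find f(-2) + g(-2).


14


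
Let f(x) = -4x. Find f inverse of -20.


Solve -4x = -20
x = (-20) / (-4) = 5

5


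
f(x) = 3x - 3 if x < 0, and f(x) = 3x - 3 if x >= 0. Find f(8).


8 satisfies x >= 0
f(8) = 21

21


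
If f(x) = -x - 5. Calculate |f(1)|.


f(1) = -6
|-6| = 6

6


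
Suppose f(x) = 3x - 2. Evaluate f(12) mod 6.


f(12) = 34
34 mod 6 = 4

4


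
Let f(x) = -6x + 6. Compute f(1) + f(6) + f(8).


f(1) = 0
f(6) = -30
f(8) = -42
Sum = -72

-72


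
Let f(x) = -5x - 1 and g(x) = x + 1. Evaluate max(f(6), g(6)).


f(6) = -31
g(6) = 7
max = 7

7


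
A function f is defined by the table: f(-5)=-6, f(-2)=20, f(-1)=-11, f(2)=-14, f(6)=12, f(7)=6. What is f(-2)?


Reading from the table at x = -2

20


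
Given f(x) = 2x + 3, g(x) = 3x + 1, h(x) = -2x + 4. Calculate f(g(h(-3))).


h(-3) = 10
g(10) = 31
f(31) = 65

65


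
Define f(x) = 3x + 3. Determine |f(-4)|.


f(-4) = -9
|-9| = 9

9


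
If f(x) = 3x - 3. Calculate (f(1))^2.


f(1) = 0
(0)^2 = 0

0


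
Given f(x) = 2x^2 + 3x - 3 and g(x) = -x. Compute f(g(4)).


17


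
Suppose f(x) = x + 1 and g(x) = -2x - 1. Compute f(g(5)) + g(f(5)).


f(g(5)) = -10
g(f(5)) = -13
Sum = -23

-23


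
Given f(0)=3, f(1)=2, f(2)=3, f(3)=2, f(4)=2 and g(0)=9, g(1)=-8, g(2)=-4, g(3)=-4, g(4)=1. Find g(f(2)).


f(2) = 3
g(3) = -4

-4


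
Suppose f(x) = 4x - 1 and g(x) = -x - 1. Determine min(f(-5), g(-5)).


-21


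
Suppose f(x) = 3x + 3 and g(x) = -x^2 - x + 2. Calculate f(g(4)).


g(4) = -18
f(-18) = -51

-51


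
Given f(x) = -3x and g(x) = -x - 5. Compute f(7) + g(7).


f(7) = -21
g(7) = -12
Sum = -33

-33


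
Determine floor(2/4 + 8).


2/4 = 0.5
0.5 + 8 = 8.5
floor(8.5) = 8

8


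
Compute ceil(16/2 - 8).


0


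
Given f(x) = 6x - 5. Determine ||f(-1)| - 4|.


7


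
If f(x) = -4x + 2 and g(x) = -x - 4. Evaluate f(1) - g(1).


3


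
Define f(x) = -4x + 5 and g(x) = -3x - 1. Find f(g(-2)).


g(-2) = 5
f(5) = -15

-15


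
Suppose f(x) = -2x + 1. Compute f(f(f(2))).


f(2) = -3
f(-3) = 7
f(7) = -13

-13


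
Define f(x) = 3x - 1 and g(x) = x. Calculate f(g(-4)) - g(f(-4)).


f(g(-4)) = -13
g(f(-4)) = -13
Difference = 0

0


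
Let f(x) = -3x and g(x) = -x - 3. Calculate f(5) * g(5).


f(5) = -15
g(5) = -8
Product = 120

120


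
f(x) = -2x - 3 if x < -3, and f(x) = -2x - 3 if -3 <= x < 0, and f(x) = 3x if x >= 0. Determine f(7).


7 satisfies x >= 0
f(7) = 21

21


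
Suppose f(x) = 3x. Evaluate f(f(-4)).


-36


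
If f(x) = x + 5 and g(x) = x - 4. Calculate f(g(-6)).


g(-6) = -10
f(-10) = -5

-5


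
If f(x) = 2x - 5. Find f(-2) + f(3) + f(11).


9


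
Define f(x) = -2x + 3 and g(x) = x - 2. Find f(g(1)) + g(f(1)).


f(g(1)) = 5
g(f(1)) = -1
Sum = 4

4


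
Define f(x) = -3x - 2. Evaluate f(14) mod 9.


f(14) = -44
-44 mod 9 = 1

1


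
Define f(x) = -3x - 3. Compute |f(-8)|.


21


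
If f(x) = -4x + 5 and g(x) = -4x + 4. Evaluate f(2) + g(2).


f(2) = -3
g(2) = -4
Sum = -7

-7


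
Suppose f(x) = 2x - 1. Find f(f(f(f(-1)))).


f(-1) = -3
f(-3) = -7
f(-7) = -15
f(-15) = -31

-31


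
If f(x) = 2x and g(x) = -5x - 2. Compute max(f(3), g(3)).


f(3) = 6
g(3) = -17
max = 6

6


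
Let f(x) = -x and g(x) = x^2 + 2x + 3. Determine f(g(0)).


-3


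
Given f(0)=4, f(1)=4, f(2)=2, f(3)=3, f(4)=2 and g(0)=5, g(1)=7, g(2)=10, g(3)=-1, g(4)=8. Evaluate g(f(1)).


8


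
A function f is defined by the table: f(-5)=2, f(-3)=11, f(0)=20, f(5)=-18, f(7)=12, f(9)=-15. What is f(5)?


Reading from the table at x = 5

-18


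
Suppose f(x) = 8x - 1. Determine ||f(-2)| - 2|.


f(-2) = -17
|-17| = 17
|17 - 2| = 15

15


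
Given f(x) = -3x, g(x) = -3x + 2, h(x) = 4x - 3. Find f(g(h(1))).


h(1) = 1
g(1) = -1
f(-1) = 3

3


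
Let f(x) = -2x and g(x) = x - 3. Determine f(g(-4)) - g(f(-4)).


f(g(-4)) = 14
g(f(-4)) = 5
Difference = 9

9


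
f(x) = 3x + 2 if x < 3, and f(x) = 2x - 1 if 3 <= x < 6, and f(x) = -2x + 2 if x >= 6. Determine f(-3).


-3 satisfies x < 3
f(-3) = -7

-7


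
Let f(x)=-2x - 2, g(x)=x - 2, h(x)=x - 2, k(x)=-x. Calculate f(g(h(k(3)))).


k(3) = -3
h(-3) = -5
g(-5) = -7
f(-7) = 12

12


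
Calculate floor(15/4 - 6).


15/4 = 3.75
3.75 - 6 = -2.25
floor(-2.25) = -3

-3


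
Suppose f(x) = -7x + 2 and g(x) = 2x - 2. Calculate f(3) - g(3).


f(3) = -19
g(3) = 4
Difference = -23

-23


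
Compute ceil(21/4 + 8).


21/4 = 5.25
5.25 + 8 = 13.25
ceil(13.25) = 14

14


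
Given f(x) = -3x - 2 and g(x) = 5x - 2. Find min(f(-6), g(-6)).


f(-6) = 16
g(-6) = -32
min = -32

-32


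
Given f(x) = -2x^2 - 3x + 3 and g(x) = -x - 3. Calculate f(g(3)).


g(3) = -6
f(-6) = (-2)*(-6)^2 - 3*(-6) + 3 = -51

-51


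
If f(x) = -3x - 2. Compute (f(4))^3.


f(4) = -14
(-14)^3 = -2744

-2744


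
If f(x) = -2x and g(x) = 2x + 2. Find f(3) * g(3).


f(3) = -6
g(3) = 8
Product = -48

-48


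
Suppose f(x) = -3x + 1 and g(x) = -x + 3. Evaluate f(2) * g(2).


f(2) = -5
g(2) = 1
Product = -5

-5


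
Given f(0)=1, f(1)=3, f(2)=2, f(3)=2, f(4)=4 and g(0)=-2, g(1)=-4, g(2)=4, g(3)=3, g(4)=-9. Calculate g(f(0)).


f(0) = 1
g(1) = -4

-4


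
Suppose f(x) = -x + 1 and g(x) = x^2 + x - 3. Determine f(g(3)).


g(3) = 9
f(9) = -8

-8


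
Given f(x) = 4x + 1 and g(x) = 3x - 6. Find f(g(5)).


g(5) = 9
f(9) = 37

37


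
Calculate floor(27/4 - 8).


27/4 = 6.75
6.75 - 8 = -1.25
floor(-1.25) = -2

-2


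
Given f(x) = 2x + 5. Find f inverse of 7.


1


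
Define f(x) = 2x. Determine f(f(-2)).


f(-2) = -4
f(-4) = -8

-8


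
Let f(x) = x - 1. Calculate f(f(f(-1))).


f(-1) = -2
f(-2) = -3
f(-3) = -4

-4


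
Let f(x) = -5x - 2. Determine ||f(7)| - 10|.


27


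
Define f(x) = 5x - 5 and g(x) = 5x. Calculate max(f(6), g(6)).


f(6) = 25
g(6) = 30
max = 30

30


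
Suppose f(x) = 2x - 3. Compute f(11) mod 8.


3


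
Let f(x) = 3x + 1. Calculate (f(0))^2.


1


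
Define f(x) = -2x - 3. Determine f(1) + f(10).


f(1) = -5
f(10) = -23
Sum = -28

-28


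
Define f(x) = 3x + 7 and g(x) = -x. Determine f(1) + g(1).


f(1) = 10
g(1) = -1
Sum = 9

9


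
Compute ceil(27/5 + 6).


27/5 = 5.4
5.4 + 6 = 11.4
ceil(11.4) = 12

12


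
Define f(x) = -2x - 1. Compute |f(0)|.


f(0) = -1
|-1| = 1

1


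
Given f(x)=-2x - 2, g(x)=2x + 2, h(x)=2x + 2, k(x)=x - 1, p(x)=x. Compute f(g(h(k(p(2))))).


-22


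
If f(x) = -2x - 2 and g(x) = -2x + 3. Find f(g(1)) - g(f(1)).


f(g(1)) = -4
g(f(1)) = 11
Difference = -15

-15


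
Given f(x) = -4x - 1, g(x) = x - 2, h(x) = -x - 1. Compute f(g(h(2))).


h(2) = -3
g(-3) = -5
f(-5) = 19

19


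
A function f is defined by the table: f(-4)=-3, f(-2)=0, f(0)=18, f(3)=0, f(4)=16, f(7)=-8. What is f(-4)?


Reading from the table at x = -4

-3


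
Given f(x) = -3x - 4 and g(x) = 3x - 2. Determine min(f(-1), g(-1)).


f(-1) = -1
g(-1) = -5
min = -5

-5


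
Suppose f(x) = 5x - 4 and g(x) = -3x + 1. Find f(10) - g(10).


f(10) = 46
g(10) = -29
Difference = 75

75


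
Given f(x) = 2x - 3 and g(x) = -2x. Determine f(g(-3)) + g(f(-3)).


f(g(-3)) = 9
g(f(-3)) = 18
Sum = 27

27


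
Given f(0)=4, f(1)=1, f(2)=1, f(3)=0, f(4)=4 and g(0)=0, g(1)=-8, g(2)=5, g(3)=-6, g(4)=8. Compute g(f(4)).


8


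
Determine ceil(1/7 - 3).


1/7 = 0.1429
0.1429 - 3 = -2.8571
ceil(-2.8571) = -2

-2


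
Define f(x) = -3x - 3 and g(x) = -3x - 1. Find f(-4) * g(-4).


f(-4) = 9
g(-4) = 11
Product = 99

99


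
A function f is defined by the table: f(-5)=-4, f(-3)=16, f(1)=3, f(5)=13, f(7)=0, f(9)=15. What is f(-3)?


Reading from the table at x = -3

16


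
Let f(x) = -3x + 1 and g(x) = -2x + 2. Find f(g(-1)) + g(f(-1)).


-17


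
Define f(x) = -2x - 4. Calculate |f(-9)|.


f(-9) = 14
|14| = 14

14


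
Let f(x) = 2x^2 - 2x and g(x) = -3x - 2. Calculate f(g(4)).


g(4) = -14
f(-14) = 2*(-14)^2 - 2*(-14) = 420

420


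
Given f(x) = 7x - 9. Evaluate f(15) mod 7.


f(15) = 96
96 mod 7 = 5

5


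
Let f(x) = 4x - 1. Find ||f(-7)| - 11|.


f(-7) = -29
|-29| = 29
|29 - 11| = 18

18


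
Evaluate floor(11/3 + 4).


11/3 = 3.6667
3.6667 + 4 = 7.6667
floor(7.6667) = 7

7


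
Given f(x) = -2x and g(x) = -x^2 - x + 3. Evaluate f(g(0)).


g(0) = 3
f(3) = -6

-6


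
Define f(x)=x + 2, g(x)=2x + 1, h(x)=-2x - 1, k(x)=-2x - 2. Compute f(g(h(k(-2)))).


-7


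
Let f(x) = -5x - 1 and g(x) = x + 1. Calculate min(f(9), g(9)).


f(9) = -46
g(9) = 10
min = -46

-46


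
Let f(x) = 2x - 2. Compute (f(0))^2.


f(0) = -2
(-2)^2 = 4

4


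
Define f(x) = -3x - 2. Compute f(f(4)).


f(4) = -14
f(-14) = 40

40


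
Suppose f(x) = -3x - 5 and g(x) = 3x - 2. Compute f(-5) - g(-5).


f(-5) = 10
g(-5) = -17
Difference = 27

27


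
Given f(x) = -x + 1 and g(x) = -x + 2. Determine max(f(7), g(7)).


f(7) = -6
g(7) = -5
max = -5

-5


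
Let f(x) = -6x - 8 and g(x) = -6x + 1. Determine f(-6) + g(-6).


f(-6) = 28
g(-6) = 37
Sum = 65

65


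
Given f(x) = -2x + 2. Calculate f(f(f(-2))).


f(-2) = 6
f(6) = -10
f(-10) = 22

22


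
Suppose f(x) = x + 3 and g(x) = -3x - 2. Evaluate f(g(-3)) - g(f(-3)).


f(g(-3)) = 10
g(f(-3)) = -2
Difference = 12

12


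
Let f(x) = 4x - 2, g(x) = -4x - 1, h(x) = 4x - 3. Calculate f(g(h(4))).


h(4) = 13
g(13) = -53
f(-53) = -214

-214


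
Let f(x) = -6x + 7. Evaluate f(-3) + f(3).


f(-3) = 25
f(3) = -11
Sum = 14

14


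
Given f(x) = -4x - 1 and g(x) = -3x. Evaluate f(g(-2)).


g(-2) = 6
f(6) = -25

-25


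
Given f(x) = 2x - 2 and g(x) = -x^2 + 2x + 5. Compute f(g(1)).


g(1) = 6
f(6) = 10

10


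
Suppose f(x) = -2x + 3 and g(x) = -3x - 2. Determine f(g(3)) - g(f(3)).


f(g(3)) = 25
g(f(3)) = 7
Difference = 18

18


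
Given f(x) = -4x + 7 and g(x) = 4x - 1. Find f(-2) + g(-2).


6


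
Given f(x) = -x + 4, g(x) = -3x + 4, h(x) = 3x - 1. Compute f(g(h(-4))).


h(-4) = -13
g(-13) = 43
f(43) = -39

-39


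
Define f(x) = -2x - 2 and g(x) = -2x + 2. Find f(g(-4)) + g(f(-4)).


f(g(-4)) = -22
g(f(-4)) = -10
Sum = -32

-32


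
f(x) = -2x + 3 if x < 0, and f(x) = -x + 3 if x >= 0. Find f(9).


9 satisfies x >= 0
f(9) = -6

-6


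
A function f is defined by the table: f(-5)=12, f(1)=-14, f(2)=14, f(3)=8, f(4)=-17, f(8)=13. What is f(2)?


Reading from the table at x = 2

14


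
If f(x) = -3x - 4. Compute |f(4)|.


f(4) = -16
|-16| = 16

16


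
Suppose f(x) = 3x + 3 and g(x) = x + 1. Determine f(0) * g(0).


f(0) = 3
g(0) = 1
Product = 3

3


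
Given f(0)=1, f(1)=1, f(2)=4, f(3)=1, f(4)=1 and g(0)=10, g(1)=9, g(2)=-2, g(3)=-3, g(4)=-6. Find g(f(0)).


f(0) = 1
g(1) = 9

9


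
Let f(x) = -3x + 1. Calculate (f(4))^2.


121


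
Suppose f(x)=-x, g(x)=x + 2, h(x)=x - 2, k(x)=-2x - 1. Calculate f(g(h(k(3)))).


k(3) = -7
h(-7) = -9
g(-9) = -7
f(-7) = 7

7


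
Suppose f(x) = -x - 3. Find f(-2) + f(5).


f(-2) = -1
f(5) = -8
Sum = -9

-9


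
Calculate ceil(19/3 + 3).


19/3 = 6.3333
6.3333 + 3 = 9.3333
ceil(9.3333) = 10

10


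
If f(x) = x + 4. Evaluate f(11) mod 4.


f(11) = 15
15 mod 4 = 3

3


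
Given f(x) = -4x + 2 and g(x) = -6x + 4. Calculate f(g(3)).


g(3) = -14
f(-14) = 58

58


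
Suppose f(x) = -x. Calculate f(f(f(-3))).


f(-3) = 3
f(3) = -3
f(-3) = 3

3


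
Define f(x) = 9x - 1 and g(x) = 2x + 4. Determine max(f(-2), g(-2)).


f(-2) = -19
g(-2) = 0
max = 0

0


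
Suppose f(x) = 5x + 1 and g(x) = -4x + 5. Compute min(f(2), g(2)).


f(2) = 11
g(2) = -3
min = -3

-3


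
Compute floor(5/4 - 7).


5/4 = 1.25
1.25 - 7 = -5.75
floor(-5.75) = -6

-6


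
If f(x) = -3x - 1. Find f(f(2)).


f(2) = -7
f(-7) = 20

20


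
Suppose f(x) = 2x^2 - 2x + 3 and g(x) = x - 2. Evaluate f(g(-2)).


g(-2) = -4
f(-4) = 2*(-4)^2 - 2*(-4) + 3 = 43

43


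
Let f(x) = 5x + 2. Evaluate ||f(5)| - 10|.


f(5) = 27
|27| = 27
|27 - 10| = 17

17


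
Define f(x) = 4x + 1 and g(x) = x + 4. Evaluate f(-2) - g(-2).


f(-2) = -7
g(-2) = 2
Difference = -9

-9


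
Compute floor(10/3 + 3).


10/3 = 3.3333
3.3333 + 3 = 6.3333
floor(6.3333) = 6

6


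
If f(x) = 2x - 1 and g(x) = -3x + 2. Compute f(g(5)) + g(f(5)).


f(g(5)) = -27
g(f(5)) = -25
Sum = -52

-52


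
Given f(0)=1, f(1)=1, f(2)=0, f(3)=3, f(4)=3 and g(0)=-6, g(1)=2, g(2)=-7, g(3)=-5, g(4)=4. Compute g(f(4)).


-5


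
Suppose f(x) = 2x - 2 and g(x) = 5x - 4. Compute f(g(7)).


60


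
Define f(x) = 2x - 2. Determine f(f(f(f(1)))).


f(1) = 0
f(0) = -2
f(-2) = -6
f(-6) = -14

-14


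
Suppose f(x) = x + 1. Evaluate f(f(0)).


2


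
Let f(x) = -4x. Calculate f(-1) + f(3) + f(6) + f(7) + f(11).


f(-1) = 4
f(3) = -12
f(6) = -24
f(7) = -28
f(11) = -44
Sum = -104

-104


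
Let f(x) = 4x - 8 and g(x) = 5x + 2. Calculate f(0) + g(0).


f(0) = -8
g(0) = 2
Sum = -6

-6


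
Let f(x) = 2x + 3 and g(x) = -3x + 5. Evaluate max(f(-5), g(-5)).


f(-5) = -7
g(-5) = 20
max = 20

20


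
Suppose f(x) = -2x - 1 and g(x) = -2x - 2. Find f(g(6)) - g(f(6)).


f(g(6)) = 27
g(f(6)) = 24
Difference = 3

3


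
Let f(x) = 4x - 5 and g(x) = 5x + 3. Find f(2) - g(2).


f(2) = 3
g(2) = 13
Difference = -10

-10


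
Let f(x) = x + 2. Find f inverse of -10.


-12


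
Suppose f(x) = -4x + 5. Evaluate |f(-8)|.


f(-8) = 37
|37| = 37

37


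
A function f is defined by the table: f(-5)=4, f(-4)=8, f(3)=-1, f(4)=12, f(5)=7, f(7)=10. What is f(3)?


-1


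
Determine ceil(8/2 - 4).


8/2 = 4
4 - 4 = 0
ceil(0) = 0

0


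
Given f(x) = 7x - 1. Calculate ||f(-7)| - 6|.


f(-7) = -50
|-50| = 50
|50 - 6| = 44

44


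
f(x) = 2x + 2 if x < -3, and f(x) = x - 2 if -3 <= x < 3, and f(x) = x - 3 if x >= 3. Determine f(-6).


-6 satisfies x < -3
f(-6) = -10

-10


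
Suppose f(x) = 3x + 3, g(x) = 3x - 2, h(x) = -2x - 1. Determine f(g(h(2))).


-48


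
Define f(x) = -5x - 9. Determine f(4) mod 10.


f(4) = -29
-29 mod 10 = 1

1


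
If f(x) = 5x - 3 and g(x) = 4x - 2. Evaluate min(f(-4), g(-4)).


f(-4) = -23
g(-4) = -18
min = -23

-23


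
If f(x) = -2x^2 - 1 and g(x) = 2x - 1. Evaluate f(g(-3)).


g(-3) = -7
f(-7) = (-2)*(-7)^2 - 1 = -99

-99


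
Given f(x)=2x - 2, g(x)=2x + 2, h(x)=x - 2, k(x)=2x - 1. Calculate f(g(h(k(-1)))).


k(-1) = -3
h(-3) = -5
g(-5) = -8
f(-8) = -18

-18


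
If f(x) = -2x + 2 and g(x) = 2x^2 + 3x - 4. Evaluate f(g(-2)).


6


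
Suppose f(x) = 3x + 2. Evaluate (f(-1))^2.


f(-1) = -1
(-1)^2 = 1

1


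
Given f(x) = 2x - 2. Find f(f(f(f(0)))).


f(0) = -2
f(-2) = -6
f(-6) = -14
f(-14) = -30

-30


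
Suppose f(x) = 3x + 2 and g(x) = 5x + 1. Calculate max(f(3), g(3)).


f(3) = 11
g(3) = 16
max = 16

16


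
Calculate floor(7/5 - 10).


7/5 = 1.4
1.4 - 10 = -8.6
floor(-8.6) = -9

-9


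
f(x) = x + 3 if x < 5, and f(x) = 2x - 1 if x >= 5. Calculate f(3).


3 satisfies x < 5
f(3) = 6

6


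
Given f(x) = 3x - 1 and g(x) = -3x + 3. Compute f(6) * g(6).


f(6) = 17
g(6) = -15
Product = -255

-255


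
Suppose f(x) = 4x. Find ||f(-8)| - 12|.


20


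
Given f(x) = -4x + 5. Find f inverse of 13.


Solve -4x + 5 = 13
x = (13 - 5) / (-4) = -2

-2


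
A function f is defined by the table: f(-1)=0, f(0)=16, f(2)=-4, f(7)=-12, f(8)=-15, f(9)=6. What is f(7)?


Reading from the table at x = 7

-12


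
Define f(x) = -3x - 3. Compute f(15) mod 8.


f(15) = -48
-48 mod 8 = 0

0


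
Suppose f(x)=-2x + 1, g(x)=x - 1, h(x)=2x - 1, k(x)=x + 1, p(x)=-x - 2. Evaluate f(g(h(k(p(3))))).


p(3) = -5
k(-5) = -4
h(-4) = -9
g(-9) = -10
f(-10) = 21

21


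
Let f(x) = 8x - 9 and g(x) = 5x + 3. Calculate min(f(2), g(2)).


f(2) = 7
g(2) = 13
min = 7

7


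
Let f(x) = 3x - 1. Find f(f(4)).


f(4) = 11
f(11) = 32

32


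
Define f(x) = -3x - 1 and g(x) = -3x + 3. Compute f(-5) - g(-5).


f(-5) = 14
g(-5) = 18
Difference = -4

-4


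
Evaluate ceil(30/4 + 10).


30/4 = 7.5
7.5 + 10 = 17.5
ceil(17.5) = 18

18


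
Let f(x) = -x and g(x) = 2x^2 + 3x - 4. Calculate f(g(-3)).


g(-3) = 5
f(5) = -5

-5


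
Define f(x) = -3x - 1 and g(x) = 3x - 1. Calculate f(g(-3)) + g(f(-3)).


f(g(-3)) = 29
g(f(-3)) = 23
Sum = 52

52


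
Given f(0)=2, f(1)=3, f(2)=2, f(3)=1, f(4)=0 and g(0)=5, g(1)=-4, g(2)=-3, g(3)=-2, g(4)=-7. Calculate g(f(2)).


-3


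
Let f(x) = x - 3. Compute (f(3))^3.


f(3) = 0
(0)^3 = 0

0


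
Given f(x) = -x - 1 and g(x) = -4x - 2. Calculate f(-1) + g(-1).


f(-1) = 0
g(-1) = 2
Sum = 2

2


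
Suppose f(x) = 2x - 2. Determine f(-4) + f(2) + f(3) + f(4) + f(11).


f(-4) = -10
f(2) = 2
f(3) = 4
f(4) = 6
f(11) = 20
Sum = 22

22


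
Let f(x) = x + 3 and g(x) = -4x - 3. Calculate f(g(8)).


g(8) = -35
f(-35) = -32

-32


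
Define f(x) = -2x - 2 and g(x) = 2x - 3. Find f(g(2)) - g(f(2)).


f(g(2)) = -4
g(f(2)) = -15
Difference = 11

11


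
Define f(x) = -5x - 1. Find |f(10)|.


f(10) = -51
|-51| = 51

51


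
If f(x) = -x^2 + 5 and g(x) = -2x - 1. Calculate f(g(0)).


4


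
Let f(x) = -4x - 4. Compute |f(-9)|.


f(-9) = 32
|32| = 32

32


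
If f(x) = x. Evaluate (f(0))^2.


f(0) = 0
(0)^2 = 0

0


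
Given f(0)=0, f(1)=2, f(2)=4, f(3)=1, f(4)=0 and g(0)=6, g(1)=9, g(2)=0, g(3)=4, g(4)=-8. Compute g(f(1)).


0


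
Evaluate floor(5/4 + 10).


5/4 = 1.25
1.25 + 10 = 11.25
floor(11.25) = 11

11


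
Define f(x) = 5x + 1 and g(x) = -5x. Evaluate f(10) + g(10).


f(10) = 51
g(10) = -50
Sum = 1

1


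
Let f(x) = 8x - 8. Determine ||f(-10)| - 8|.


f(-10) = -88
|-88| = 88
|88 - 8| = 80

80


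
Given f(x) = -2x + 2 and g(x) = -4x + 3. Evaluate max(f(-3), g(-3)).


f(-3) = 8
g(-3) = 15
max = 15

15


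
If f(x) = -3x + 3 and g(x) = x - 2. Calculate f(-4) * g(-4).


f(-4) = 15
g(-4) = -6
Product = -90

-90


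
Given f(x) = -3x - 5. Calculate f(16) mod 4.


f(16) = -53
-53 mod 4 = 3

3


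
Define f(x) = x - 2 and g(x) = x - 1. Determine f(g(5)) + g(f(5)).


f(g(5)) = 2
g(f(5)) = 2
Sum = 4

4


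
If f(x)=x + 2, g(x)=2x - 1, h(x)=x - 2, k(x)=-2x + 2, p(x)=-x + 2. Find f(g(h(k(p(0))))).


p(0) = 2
k(2) = -2
h(-2) = -4
g(-4) = -9
f(-9) = -7

-7


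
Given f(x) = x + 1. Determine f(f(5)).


f(5) = 6
f(6) = 7

7


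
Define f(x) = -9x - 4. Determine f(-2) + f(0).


f(-2) = 14
f(0) = -4
Sum = 10

10


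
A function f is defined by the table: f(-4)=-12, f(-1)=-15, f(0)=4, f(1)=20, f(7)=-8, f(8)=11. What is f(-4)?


Reading from the table at x = -4

-12


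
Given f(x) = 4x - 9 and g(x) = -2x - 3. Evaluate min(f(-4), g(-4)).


f(-4) = -25
g(-4) = 5
min = -25

-25


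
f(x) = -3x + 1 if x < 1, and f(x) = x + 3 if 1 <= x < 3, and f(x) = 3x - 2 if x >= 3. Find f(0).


0 satisfies x < 1
f(0) = 1

1


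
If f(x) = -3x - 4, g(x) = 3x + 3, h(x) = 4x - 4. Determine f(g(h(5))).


h(5) = 16
g(16) = 51
f(51) = -157

-157


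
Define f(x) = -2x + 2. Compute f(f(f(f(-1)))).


f(-1) = 4
f(4) = -6
f(-6) = 14
f(14) = -26

-26


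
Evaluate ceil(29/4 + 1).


29/4 = 7.25
7.25 + 1 = 8.25
ceil(8.25) = 9

9


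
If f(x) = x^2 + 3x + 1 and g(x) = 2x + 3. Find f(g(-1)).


g(-1) = 1
f(1) = 1*(1)^2 + 3*(1) + 1 = 5

5


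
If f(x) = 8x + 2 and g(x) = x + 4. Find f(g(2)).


g(2) = 6
f(6) = 50

50


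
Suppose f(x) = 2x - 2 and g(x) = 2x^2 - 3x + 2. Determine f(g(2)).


g(2) = 4
f(4) = 6

6


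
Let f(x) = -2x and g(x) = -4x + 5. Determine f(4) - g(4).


f(4) = -8
g(4) = -11
Difference = 3

3


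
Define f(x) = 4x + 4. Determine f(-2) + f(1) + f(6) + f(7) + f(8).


100


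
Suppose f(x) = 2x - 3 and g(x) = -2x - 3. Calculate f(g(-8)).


23


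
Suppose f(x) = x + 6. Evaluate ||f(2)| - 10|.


f(2) = 8
|8| = 8
|8 - 10| = 2

2


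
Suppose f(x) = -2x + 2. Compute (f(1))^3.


f(1) = 0
(0)^3 = 0

0


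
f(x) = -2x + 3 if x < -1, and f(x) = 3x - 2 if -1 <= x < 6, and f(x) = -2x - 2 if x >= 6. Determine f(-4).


-4 satisfies x < -1
f(-4) = 11

11


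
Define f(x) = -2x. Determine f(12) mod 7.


f(12) = -24
-24 mod 7 = 4

4


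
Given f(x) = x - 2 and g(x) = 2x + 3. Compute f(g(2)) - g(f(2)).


f(g(2)) = 5
g(f(2)) = 3
Difference = 2

2


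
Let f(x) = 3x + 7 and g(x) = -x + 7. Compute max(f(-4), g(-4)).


f(-4) = -5
g(-4) = 11
max = 11

11


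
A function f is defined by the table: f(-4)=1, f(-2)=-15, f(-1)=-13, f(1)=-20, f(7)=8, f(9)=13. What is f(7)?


Reading from the table at x = 7

8


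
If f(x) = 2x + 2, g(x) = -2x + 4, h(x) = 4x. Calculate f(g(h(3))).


h(3) = 12
g(12) = -20
f(-20) = -38

-38


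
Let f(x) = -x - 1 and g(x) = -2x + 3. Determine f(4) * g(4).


f(4) = -5
g(4) = -5
Product = 25

25


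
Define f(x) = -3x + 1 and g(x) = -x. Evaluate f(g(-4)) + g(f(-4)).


f(g(-4)) = -11
g(f(-4)) = -13
Sum = -24

-24


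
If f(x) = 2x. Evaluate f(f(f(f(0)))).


0


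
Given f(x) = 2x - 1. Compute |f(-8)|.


f(-8) = -17
|-17| = 17

17


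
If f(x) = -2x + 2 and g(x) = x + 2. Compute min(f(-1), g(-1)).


f(-1) = 4
g(-1) = 1
min = 1

1


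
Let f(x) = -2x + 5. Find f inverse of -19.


Solve -2x + 5 = -19
x = (-19 - 5) / (-2) = 12

12


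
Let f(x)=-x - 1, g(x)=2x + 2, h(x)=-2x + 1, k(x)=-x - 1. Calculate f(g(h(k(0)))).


k(0) = -1
h(-1) = 3
g(3) = 8
f(8) = -9

-9


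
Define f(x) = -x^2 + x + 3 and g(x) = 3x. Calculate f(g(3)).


g(3) = 9
f(9) = (-1)*(9)^2 + 1*(9) + 3 = -69

-69


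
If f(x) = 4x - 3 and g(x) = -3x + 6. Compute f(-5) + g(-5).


f(-5) = -23
g(-5) = 21
Sum = -2

-2


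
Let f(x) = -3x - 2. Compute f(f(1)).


f(1) = -5
f(-5) = 13

13


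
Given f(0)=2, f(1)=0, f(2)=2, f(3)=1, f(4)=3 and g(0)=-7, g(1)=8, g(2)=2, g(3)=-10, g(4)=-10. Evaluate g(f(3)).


f(3) = 1
g(1) = 8

8


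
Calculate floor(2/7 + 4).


2/7 = 0.2857
0.2857 + 4 = 4.2857
floor(4.2857) = 4

4


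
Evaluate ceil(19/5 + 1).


19/5 = 3.8
3.8 + 1 = 4.8
ceil(4.8) = 5

5


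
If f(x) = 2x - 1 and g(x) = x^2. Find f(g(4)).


g(4) = 16
f(16) = 31

31


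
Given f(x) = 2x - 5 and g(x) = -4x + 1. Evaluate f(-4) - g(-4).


f(-4) = -13
g(-4) = 17
Difference = -30

-30


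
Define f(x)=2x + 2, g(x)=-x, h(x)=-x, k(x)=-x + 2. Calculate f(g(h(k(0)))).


6
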